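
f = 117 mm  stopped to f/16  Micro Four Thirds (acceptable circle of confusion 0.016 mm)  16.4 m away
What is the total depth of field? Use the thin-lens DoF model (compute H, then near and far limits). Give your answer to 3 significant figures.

Hyperfocal distance H = f²/(N·c) + f = 117²/(16 × 0.016) + 117 = 13689/0.256 + 117 ≈ 53589.7 mm ≈ 53.59 m.
Near limit Dn = s·(H − f)/(H + s − 2f) = 16400 × (53589.7 − 117) / (53589.7 + 16400 − 2 × 117) = 16400 × 53472.7 / 69755.7 ≈ 12572 mm.
Far limit Df = s·(H − f)/(H − s) = 16400 × (53589.7 − 117) / (53589.7 − 16400) = 16400 × 53472.7 / 37189.7 ≈ 23581 mm.
Depth of field = Df − Dn = 23581 − 12572 ≈ 11009 mm ≈ 11.0 m.

11.0 m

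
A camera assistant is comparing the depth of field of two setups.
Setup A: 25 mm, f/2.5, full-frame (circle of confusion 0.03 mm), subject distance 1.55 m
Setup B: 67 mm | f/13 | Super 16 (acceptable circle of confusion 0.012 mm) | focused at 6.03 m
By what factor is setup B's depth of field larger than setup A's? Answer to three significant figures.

4.45

Setup A: H = 25²/(2.5×0.03) + 25 ≈ 8358.3 mm; DoF = Df − Dn = 1897.18 − 1310.23 ≈ 586.95 mm.
Setup B: H = 67²/(13×0.012) + 67 ≈ 28842.6 mm; DoF = Df − Dn = 7606.2 − 4994.9 ≈ 2611.3 mm.
Ratio = 2611.3 / 586.95 ≈ 4.45.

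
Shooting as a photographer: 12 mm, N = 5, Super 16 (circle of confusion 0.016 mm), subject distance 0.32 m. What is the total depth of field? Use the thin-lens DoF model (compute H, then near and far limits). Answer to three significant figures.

113 mm

Hyperfocal distance H = f²/(N·c) + f = 12²/(5 × 0.016) + 12 = 144/0.08 + 12 ≈ 1812.0 mm ≈ 1.812 m.
Near limit Dn = s·(H − f)/(H + s − 2f) = 320 × (1812.0 − 12) / (1812.0 + 320 − 2 × 12) = 320 × 1800.0 / 2108.0 ≈ 273.24 mm.
Far limit Df = s·(H − f)/(H − s) = 320 × (1812.0 − 12) / (1812.0 − 320) = 320 × 1800.0 / 1492.0 ≈ 386.06 mm.
Depth of field = Df − Dn = 386.06 − 273.24 ≈ 112.82 mm.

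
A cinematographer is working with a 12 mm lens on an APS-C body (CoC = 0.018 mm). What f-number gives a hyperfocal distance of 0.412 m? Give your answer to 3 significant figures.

f/20

Rearrange H = f²/(N·c) + f for N: N = f² / ((H − f)·c).
N = 12² / ((412 − 12) × 0.018) = 144 / 7.200 ≈ 20.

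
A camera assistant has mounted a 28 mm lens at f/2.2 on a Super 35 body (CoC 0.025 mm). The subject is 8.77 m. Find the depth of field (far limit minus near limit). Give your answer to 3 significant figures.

17.2 m

Hyperfocal distance H = f²/(N·c) + f = 28²/(2.2 × 0.025) + 28 = 784/0.055 + 28 ≈ 14282.5 mm ≈ 14.28 m.
Near limit Dn = s·(H − f)/(H + s − 2f) = 8770 × (14282.5 − 28) / (14282.5 + 8770 − 2 × 28) = 8770 × 14254.5 / 22996.5 ≈ 5436 mm.
Far limit Df = s·(H − f)/(H − s) = 8770 × (14282.5 − 28) / (14282.5 − 8770) = 8770 × 14254.5 / 5512.5 ≈ 22678 mm.
Depth of field = Df − Dn = 22678 − 5436 ≈ 17242 mm ≈ 17.2 m.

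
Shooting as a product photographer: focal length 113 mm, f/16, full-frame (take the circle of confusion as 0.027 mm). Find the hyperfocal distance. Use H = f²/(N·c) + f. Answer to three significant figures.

29.7 m

Hyperfocal distance H = f²/(N·c) + f = 113²/(16 × 0.027) + 113 = 12769/0.432 + 113 ≈ 29670.9 mm ≈ 29.7 m.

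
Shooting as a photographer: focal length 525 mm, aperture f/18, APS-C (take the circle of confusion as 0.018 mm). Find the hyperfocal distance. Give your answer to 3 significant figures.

Hyperfocal distance H = f²/(N·c) + f = 525²/(18 × 0.018) + 525 = 275625/0.324 + 525 ≈ 851219.4 mm ≈ 851 m.

851 m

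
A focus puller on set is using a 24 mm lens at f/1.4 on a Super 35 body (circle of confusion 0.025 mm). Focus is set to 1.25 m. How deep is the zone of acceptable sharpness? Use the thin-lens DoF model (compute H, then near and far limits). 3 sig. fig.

Hyperfocal distance H = f²/(N·c) + f = 24²/(1.4 × 0.025) + 24 = 576/0.035 + 24 ≈ 16481.1 mm ≈ 16.48 m.
Near limit Dn = s·(H − f)/(H + s − 2f) = 1250 × (16481.1 − 24) / (16481.1 + 1250 − 2 × 24) = 1250 × 16457.1 / 17683.1 ≈ 1163.34 mm.
Far limit Df = s·(H − f)/(H − s) = 1250 × (16481.1 − 24) / (16481.1 − 1250) = 1250 × 16457.1 / 15231.1 ≈ 1350.62 mm.
Depth of field = Df − Dn = 1350.62 − 1163.34 ≈ 187.28 mm.

187 mm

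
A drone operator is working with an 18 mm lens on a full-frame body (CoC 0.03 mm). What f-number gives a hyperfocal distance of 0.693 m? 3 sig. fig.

f/16

Rearrange H = f²/(N·c) + f for N: N = f² / ((H − f)·c).
N = 18² / ((693 − 18) × 0.03) = 324 / 20.25 ≈ 16.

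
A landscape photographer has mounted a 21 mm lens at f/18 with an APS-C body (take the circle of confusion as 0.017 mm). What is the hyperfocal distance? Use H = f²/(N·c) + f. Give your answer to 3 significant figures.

Hyperfocal distance H = f²/(N·c) + f = 21²/(18 × 0.017) + 21 = 441/0.306 + 21 ≈ 1462.2 mm ≈ 1.46 m.

1.46 m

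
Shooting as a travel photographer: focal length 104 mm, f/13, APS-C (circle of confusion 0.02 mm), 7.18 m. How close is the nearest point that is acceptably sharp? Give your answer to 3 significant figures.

6.14 m

Hyperfocal distance H = f²/(N·c) + f = 104²/(13 × 0.02) + 104 = 10816/0.26 + 104 ≈ 41704.0 mm ≈ 41.70 m.
Near limit Dn = s·(H − f)/(H + s − 2f) = 7180 × (41704.0 − 104) / (41704.0 + 7180 − 2 × 104) = 7180 × 41600.0 / 48676.0 ≈ 6136.2 mm ≈ 6.14 m.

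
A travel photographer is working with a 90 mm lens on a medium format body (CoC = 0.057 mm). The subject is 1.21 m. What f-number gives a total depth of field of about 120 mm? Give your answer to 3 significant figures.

Write h = H − f = f²/(N·c). The thin-lens limits are Dn = s·h/(h + (s−f)) and Df = s·h/(h − (s−f)), so DoF = Df − Dn = 2·s·(s−f)·h / (h² − (s−f)²).
That is a quadratic in h: DoF·h² − 2·s·(s−f)·h − DoF·(s−f)² = 0 ⇒ h = (s−f)·(s + √(s² + DoF²)) / DoF = 1120 × (1210 + √(1210² + 120²)) / 120 = 1120 × (1210 + 1215.94) / 120 ≈ 22642 mm.
Then N = f²/(c·h) = 90² / (0.057 × 22642) = 8100 / 1290.6 ≈ 6.28.

f/6.28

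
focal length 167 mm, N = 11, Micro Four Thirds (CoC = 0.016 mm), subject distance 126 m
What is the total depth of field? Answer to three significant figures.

542 m

Hyperfocal distance H = f²/(N·c) + f = 167²/(11 × 0.016) + 167 = 27889/0.176 + 167 ≈ 158627.2 mm ≈ 158.6 m.
Near limit Dn = s·(H − f)/(H + s − 2f) = 126000 × (158627.2 − 167) / (158627.2 + 126000 − 2 × 167) = 126000 × 158460.2 / 284293.2 ≈ 70230 mm.
Far limit Df = s·(H − f)/(H − s) = 126000 × (158627.2 − 167) / (158627.2 − 126000) = 126000 × 158460.2 / 32627.2 ≈ 611943 mm.
Depth of field = Df − Dn = 611943 − 70230 ≈ 541713 mm ≈ 542 m.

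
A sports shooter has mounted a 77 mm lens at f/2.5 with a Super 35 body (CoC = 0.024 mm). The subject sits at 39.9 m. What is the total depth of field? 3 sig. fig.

Hyperfocal distance H = f²/(N·c) + f = 77²/(2.5 × 0.024) + 77 = 5929/0.06 + 77 ≈ 98893.7 mm ≈ 98.89 m.
Near limit Dn = s·(H − f)/(H + s − 2f) = 39900 × (98893.7 − 77) / (98893.7 + 39900 − 2 × 77) = 39900 × 98816.7 / 138639.7 ≈ 28439 mm.
Far limit Df = s·(H − f)/(H − s) = 39900 × (98893.7 − 77) / (98893.7 − 39900) = 39900 × 98816.7 / 58993.7 ≈ 66834 mm.
Depth of field = Df − Dn = 66834 − 28439 ≈ 38395 mm ≈ 38.4 m.

38.4 m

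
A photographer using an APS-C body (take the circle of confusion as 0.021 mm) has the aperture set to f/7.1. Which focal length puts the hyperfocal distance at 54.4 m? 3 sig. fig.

90.0 mm

From H = f²/(N·c) + f, with f ≪ H: f ≈ √(H·N·c) = √(54400 × 7.1 × 0.021) = √8111.0 ≈ 90.06 mm.
Exact: f² + N·c·f − N·c·H = 0 ⇒ f = (−N·c + √((N·c)² + 4·N·c·H))/2 = (−0.1491 + √32444)/2 ≈ 89.987 mm ≈ 90.0 mm.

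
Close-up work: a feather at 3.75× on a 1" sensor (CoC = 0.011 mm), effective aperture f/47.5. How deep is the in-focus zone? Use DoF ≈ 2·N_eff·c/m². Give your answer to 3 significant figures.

At magnification m, DoF ≈ 2·N_eff·c/m² = 2 × 47.5 × 0.011 / 3.75² = 1.045 / 14.06 ≈ 0.0743 mm.

0.0743 mm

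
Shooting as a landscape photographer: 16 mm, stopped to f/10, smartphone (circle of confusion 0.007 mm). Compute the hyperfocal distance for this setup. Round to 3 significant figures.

Hyperfocal distance H = f²/(N·c) + f = 16²/(10 × 0.007) + 16 = 256/0.07 + 16 ≈ 3673.1 mm ≈ 3.67 m.

3.67 m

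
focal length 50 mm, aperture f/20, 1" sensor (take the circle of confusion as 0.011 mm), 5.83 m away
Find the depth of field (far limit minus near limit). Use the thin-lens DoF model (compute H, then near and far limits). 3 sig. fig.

8.00 m

Hyperfocal distance H = f²/(N·c) + f = 50²/(20 × 0.011) + 50 = 2500/0.22 + 50 ≈ 11413.6 mm ≈ 11.41 m.
Near limit Dn = s·(H − f)/(H + s − 2f) = 5830 × (11413.6 − 50) / (11413.6 + 5830 − 2 × 50) = 5830 × 11363.6 / 17143.6 ≈ 3864.4 mm.
Far limit Df = s·(H − f)/(H − s) = 5830 × (11413.6 − 50) / (11413.6 − 5830) = 5830 × 11363.6 / 5583.6 ≈ 11865.0 mm.
Depth of field = Df − Dn = 11865.0 − 3864.4 ≈ 8000.6 mm ≈ 8.00 m.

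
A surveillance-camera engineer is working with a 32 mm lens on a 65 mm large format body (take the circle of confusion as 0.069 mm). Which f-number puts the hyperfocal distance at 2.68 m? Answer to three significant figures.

f/5.60

Rearrange H = f²/(N·c) + f for N: N = f² / ((H − f)·c).
N = 32² / ((2680 − 32) × 0.069) = 1024 / 182.7 ≈ 5.60.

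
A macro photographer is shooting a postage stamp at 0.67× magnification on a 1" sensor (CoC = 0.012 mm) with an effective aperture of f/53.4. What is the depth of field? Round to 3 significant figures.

2.85 mm

At magnification m, DoF ≈ 2·N_eff·c/m² = 2 × 53.4 × 0.012 / 0.67² = 1.282 / 0.4489 ≈ 2.85 mm.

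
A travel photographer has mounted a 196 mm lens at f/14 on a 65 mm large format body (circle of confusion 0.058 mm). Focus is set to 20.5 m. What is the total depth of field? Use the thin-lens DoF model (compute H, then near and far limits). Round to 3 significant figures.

21.6 m

Hyperfocal distance H = f²/(N·c) + f = 196²/(14 × 0.058) + 196 = 38416/0.812 + 196 ≈ 47506.3 mm ≈ 47.51 m.
Near limit Dn = s·(H − f)/(H + s − 2f) = 20500 × (47506.3 − 196) / (47506.3 + 20500 − 2 × 196) = 20500 × 47310.3 / 67614.3 ≈ 14344 mm.
Far limit Df = s·(H − f)/(H − s) = 20500 × (47506.3 − 196) / (47506.3 − 20500) = 20500 × 47310.3 / 27006.3 ≈ 35912 mm.
Depth of field = Df − Dn = 35912 − 14344 ≈ 21568 mm ≈ 21.6 m.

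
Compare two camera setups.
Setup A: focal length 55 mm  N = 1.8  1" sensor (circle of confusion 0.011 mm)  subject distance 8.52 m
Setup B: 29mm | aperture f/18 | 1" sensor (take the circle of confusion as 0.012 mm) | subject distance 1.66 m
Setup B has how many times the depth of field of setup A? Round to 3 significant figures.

1.78

Setup A: H = 55²/(1.8×0.011) + 55 ≈ 152832.8 mm; DoF = Df − Dn = 9019.76 − 8072.71 ≈ 947.05 mm.
Setup B: H = 29²/(18×0.012) + 29 ≈ 3922.5 mm; DoF = Df − Dn = 2856.7 − 1169.9 ≈ 1686.8 mm.
Ratio = 1686.8 / 947.05 ≈ 1.78.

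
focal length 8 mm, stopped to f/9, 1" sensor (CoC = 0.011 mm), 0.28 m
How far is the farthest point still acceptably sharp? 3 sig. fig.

483 mm

Hyperfocal distance H = f²/(N·c) + f = 8²/(9 × 0.011) + 8 = 64/0.099 + 8 ≈ 654.5 mm ≈ 0.654 m.
Far limit Df = s·(H − f)/(H − s) = 280 × (654.5 − 8) / (654.5 − 280) = 280 × 646.5 / 374.5 ≈ 483.38 mm.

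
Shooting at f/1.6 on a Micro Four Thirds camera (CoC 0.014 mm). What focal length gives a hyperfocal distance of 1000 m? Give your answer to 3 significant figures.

From H = f²/(N·c) + f, with f ≪ H: f ≈ √(H·N·c) = √(1000000 × 1.6 × 0.014) = √22400 ≈ 149.7 mm.
The +f correction barely moves this — solving exactly, f² + N·c·f − N·c·H = 0 ⇒ f = (−N·c + √((N·c)² + 4·N·c·H))/2 = (−0.0224 + √89600)/2 ≈ 149.66 mm, so f ≈ 150 mm.

150 mm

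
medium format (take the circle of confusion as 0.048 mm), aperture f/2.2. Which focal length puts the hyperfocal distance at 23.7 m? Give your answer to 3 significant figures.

50.0 mm

From H = f²/(N·c) + f, with f ≪ H: f ≈ √(H·N·c) = √(23700 × 2.2 × 0.048) = √2502.7 ≈ 50.03 mm.
The +f correction barely moves this — solving exactly, f² + N·c·f − N·c·H = 0 ⇒ f = (−N·c + √((N·c)² + 4·N·c·H))/2 = (−0.1056 + √10011)/2 ≈ 49.974 mm, so f ≈ 50.0 mm.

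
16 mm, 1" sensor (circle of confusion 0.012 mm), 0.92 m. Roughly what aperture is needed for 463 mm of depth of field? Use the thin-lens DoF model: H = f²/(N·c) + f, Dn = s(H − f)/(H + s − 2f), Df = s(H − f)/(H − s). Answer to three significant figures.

f/5.60

Write h = H − f = f²/(N·c). The thin-lens limits are Dn = s·h/(h + (s−f)) and Df = s·h/(h − (s−f)), so DoF = Df − Dn = 2·s·(s−f)·h / (h² − (s−f)²).
That is a quadratic in h: DoF·h² − 2·s·(s−f)·h − DoF·(s−f)² = 0 ⇒ h = (s−f)·(s + √(s² + DoF²)) / DoF = 904 × (920 + √(920² + 463²)) / 463 = 904 × (920 + 1029.94) / 463 ≈ 3807.2 mm.
Then N = f²/(c·h) = 16² / (0.012 × 3807.2) = 256 / 45.687 ≈ 5.60.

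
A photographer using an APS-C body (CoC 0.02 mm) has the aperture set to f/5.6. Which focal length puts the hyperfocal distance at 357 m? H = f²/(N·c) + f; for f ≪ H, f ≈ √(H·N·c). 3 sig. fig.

From H = f²/(N·c) + f, with f ≪ H: f ≈ √(H·N·c) = √(357000 × 5.6 × 0.02) = √39984 ≈ 200.0 mm.
The +f correction barely moves this — solving exactly, f² + N·c·f − N·c·H = 0 ⇒ f = (−N·c + √((N·c)² + 4·N·c·H))/2 = (−0.112 + √159936)/2 ≈ 199.90 mm, so f ≈ 200 mm.

200 mm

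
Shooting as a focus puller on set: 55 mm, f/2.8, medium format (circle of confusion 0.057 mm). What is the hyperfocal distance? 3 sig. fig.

Hyperfocal distance H = f²/(N·c) + f = 55²/(2.8 × 0.057) + 55 = 3025/0.1596 + 55 ≈ 19008.6 mm ≈ 19.0 m.

19.0 m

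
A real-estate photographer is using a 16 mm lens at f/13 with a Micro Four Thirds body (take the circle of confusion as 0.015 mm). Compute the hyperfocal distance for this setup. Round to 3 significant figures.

Hyperfocal distance H = f²/(N·c) + f = 16²/(13 × 0.015) + 16 = 256/0.195 + 16 ≈ 1328.8 mm ≈ 1.33 m.

1.33 m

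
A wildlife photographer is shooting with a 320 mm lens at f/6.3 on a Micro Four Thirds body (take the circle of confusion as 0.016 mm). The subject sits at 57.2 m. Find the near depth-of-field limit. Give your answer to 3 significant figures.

Hyperfocal distance H = f²/(N·c) + f = 320²/(6.3 × 0.016) + 320 = 102400/0.1008 + 320 ≈ 1016193.0 mm ≈ 1016 m.
Near limit Dn = s·(H − f)/(H + s − 2f) = 57200 × (1016193.0 − 320) / (1016193.0 + 57200 − 2 × 320) = 57200 × 1015873.0 / 1072753.0 ≈ 54167 mm ≈ 54.2 m.

54.2 m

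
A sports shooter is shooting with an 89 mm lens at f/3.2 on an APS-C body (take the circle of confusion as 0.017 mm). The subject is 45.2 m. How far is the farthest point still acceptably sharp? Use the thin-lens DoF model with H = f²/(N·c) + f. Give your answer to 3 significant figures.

Hyperfocal distance H = f²/(N·c) + f = 89²/(3.2 × 0.017) + 89 = 7921/0.0544 + 89 ≈ 145695.6 mm ≈ 145.7 m.
Far limit Df = s·(H − f)/(H − s) = 45200 × (145695.6 − 89) / (145695.6 − 45200) = 45200 × 145606.6 / 100495.6 ≈ 65490 mm ≈ 65.5 m.

65.5 m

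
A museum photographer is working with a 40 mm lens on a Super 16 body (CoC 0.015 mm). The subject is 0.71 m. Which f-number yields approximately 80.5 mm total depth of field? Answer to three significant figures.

f/9

Write h = H − f = f²/(N·c). The thin-lens limits are Dn = s·h/(h + (s−f)) and Df = s·h/(h − (s−f)), so DoF = Df − Dn = 2·s·(s−f)·h / (h² − (s−f)²).
That is a quadratic in h: DoF·h² − 2·s·(s−f)·h − DoF·(s−f)² = 0 ⇒ h = (s−f)·(s + √(s² + DoF²)) / DoF = 670 × (710 + √(710² + 80.5²)) / 80.5 = 670 × (710 + 714.549) / 80.5 ≈ 11856 mm.
Then N = f²/(c·h) = 40² / (0.015 × 11856) = 1600 / 177.85 ≈ 9.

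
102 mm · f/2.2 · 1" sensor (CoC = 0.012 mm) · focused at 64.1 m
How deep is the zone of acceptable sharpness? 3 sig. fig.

21.4 m

Hyperfocal distance H = f²/(N·c) + f = 102²/(2.2 × 0.012) + 102 = 10404/0.0264 + 102 ≈ 394192.9 mm ≈ 394.2 m.
Near limit Dn = s·(H − f)/(H + s − 2f) = 64100 × (394192.9 − 102) / (394192.9 + 64100 − 2 × 102) = 64100 × 394090.9 / 458088.9 ≈ 55145 mm.
Far limit Df = s·(H − f)/(H − s) = 64100 × (394192.9 − 102) / (394192.9 − 64100) = 64100 × 394090.9 / 330092.9 ≈ 76528 mm.
Depth of field = Df − Dn = 76528 − 55145 ≈ 21383 mm ≈ 21.4 m.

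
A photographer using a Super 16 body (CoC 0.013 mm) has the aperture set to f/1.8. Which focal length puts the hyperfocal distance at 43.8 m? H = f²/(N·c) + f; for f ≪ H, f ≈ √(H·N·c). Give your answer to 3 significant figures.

From H = f²/(N·c) + f, with f ≪ H: f ≈ √(H·N·c) = √(43800 × 1.8 × 0.013) = √1024.9 ≈ 32.01 mm.
The +f correction barely moves this — solving exactly, f² + N·c·f − N·c·H = 0 ⇒ f = (−N·c + √((N·c)² + 4·N·c·H))/2 = (−0.0234 + √4099.7)/2 ≈ 32.003 mm, so f ≈ 32.0 mm.

32.0 mm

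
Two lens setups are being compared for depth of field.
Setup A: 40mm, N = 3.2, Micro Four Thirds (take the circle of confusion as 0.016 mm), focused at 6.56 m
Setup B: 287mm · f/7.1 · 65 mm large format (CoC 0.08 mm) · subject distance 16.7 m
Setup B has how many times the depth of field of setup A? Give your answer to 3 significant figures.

1.34

Setup A: H = 40²/(3.2×0.016) + 40 ≈ 31290.0 mm; DoF = Df − Dn = 8289.5 − 5427.6 ≈ 2861.9 mm.
Setup B: H = 287²/(7.1×0.08) + 287 ≈ 145302.8 mm; DoF = Df − Dn = 18831.3 − 15002.1 ≈ 3829.2 mm.
Ratio = 3829.2 / 2861.9 ≈ 1.34.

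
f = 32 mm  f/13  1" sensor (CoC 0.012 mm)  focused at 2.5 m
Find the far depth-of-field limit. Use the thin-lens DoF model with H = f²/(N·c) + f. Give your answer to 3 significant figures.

Hyperfocal distance H = f²/(N·c) + f = 32²/(13 × 0.012) + 32 = 1024/0.156 + 32 ≈ 6596.1 mm ≈ 6.596 m.
Far limit Df = s·(H − f)/(H − s) = 2500 × (6596.1 − 32) / (6596.1 − 2500) = 2500 × 6564.1 / 4096.1 ≈ 4006.3 mm ≈ 4.01 m.

4.01 m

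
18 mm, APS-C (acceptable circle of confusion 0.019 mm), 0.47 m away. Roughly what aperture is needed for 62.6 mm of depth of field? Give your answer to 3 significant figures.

Write h = H − f = f²/(N·c). The thin-lens limits are Dn = s·h/(h + (s−f)) and Df = s·h/(h − (s−f)), so DoF = Df − Dn = 2·s·(s−f)·h / (h² − (s−f)²).
That is a quadratic in h: DoF·h² − 2·s·(s−f)·h − DoF·(s−f)² = 0 ⇒ h = (s−f)·(s + √(s² + DoF²)) / DoF = 452 × (470 + √(470² + 62.6²)) / 62.6 = 452 × (470 + 474.151) / 62.6 ≈ 6817.2 mm.
Then N = f²/(c·h) = 18² / (0.019 × 6817.2) = 324 / 129.53 ≈ 2.50.

f/2.50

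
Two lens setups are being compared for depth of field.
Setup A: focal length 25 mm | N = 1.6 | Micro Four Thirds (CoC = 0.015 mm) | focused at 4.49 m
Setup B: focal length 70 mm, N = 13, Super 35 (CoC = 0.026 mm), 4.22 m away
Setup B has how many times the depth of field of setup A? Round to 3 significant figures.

Setup A: H = 25²/(1.6×0.015) + 25 ≈ 26066.7 mm; DoF = Df − Dn = 5419.1 − 3832.8 ≈ 1586.3 mm.
Setup B: H = 70²/(13×0.026) + 70 ≈ 14567.0 mm; DoF = Df − Dn = 5912.6 − 3280.8 ≈ 2631.8 mm.
Ratio = 2631.8 / 1586.3 ≈ 1.66.

1.66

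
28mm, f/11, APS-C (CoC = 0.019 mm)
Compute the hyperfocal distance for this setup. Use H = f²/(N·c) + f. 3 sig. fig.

Hyperfocal distance H = f²/(N·c) + f = 28²/(11 × 0.019) + 28 = 784/0.209 + 28 ≈ 3779.2 mm ≈ 3.78 m.

3.78 m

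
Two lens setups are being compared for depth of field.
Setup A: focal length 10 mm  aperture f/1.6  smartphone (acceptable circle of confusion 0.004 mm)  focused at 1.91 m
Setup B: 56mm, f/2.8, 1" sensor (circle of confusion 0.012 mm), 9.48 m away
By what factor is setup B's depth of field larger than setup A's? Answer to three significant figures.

Setup A: H = 10²/(1.6×0.004) + 10 ≈ 15635.0 mm; DoF = Df − Dn = 2174.41 − 1702.92 ≈ 471.49 mm.
Setup B: H = 56²/(2.8×0.012) + 56 ≈ 93389.3 mm; DoF = Df − Dn = 10544.7 − 8610.6 ≈ 1934.1 mm.
Ratio = 1934.1 / 471.49 ≈ 4.10.

4.10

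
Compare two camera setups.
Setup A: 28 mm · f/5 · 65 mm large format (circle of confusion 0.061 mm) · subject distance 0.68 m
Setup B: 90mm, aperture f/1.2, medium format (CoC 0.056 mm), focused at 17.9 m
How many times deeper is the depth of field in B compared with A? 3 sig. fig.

Setup A: H = 28²/(5×0.061) + 28 ≈ 2598.5 mm; DoF = Df − Dn = 911.10 − 542.42 ≈ 368.68 mm.
Setup B: H = 90²/(1.2×0.056) + 90 ≈ 120625.7 mm; DoF = Df − Dn = 21003.4 − 15595.6 ≈ 5407.8 mm.
Ratio = 5407.8 / 368.68 ≈ 14.7.

14.7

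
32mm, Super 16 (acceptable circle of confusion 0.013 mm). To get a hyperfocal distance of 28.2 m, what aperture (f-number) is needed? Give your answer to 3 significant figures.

Rearrange H = f²/(N·c) + f for N: N = f² / ((H − f)·c).
N = 32² / ((28200 − 32) × 0.013) = 1024 / 366.2 ≈ 2.80.

f/2.80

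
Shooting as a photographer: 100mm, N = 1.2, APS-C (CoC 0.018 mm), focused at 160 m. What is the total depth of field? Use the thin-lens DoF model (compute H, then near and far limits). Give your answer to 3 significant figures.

125 m

Hyperfocal distance H = f²/(N·c) + f = 100²/(1.2 × 0.018) + 100 = 10000/0.0216 + 100 ≈ 463063.0 mm ≈ 463.1 m.
Near limit Dn = s·(H − f)/(H + s − 2f) = 160000 × (463063.0 − 100) / (463063.0 + 160000 − 2 × 100) = 160000 × 462963.0 / 622863.0 ≈ 118925 mm.
Far limit Df = s·(H − f)/(H − s) = 160000 × (463063.0 − 100) / (463063.0 − 160000) = 160000 × 462963.0 / 303063.0 ≈ 244418 mm.
Depth of field = Df − Dn = 244418 − 118925 ≈ 125493 mm ≈ 125 m.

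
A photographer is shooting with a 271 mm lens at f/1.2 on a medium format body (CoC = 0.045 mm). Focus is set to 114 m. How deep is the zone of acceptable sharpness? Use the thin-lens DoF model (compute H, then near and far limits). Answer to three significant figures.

19.2 m

Hyperfocal distance H = f²/(N·c) + f = 271²/(1.2 × 0.045) + 271 = 73441/0.054 + 271 ≈ 1360289.5 mm ≈ 1360 m.
Near limit Dn = s·(H − f)/(H + s − 2f) = 114000 × (1360289.5 − 271) / (1360289.5 + 114000 − 2 × 271) = 114000 × 1360018.5 / 1473747.5 ≈ 105203 mm.
Far limit Df = s·(H − f)/(H − s) = 114000 × (1360289.5 − 271) / (1360289.5 − 114000) = 114000 × 1360018.5 / 1246289.5 ≈ 124403 mm.
Depth of field = Df − Dn = 124403 − 105203 ≈ 19200 mm ≈ 19.2 m.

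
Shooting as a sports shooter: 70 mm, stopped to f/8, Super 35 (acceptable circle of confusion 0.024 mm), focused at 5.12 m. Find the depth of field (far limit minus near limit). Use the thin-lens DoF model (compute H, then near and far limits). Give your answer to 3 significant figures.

Hyperfocal distance H = f²/(N·c) + f = 70²/(8 × 0.024) + 70 = 4900/0.192 + 70 ≈ 25590.8 mm ≈ 25.59 m.
Near limit Dn = s·(H − f)/(H + s − 2f) = 5120 × (25590.8 − 70) / (25590.8 + 5120 − 2 × 70) = 5120 × 25520.8 / 30570.8 ≈ 4274.2 mm.
Far limit Df = s·(H − f)/(H − s) = 5120 × (25590.8 − 70) / (25590.8 − 5120) = 5120 × 25520.8 / 20470.8 ≈ 6383.1 mm.
Depth of field = Df − Dn = 6383.1 − 4274.2 ≈ 2108.9 mm ≈ 2.11 m.

2.11 m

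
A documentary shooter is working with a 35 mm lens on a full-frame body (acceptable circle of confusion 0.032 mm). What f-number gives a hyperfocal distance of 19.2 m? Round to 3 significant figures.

f/2.00

Rearrange H = f²/(N·c) + f for N: N = f² / ((H − f)·c).
N = 35² / ((19200 − 35) × 0.032) = 1225 / 613.3 ≈ 2.00.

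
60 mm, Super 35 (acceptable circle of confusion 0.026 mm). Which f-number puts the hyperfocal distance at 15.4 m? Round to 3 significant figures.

f/9.03

Rearrange H = f²/(N·c) + f for N: N = f² / ((H − f)·c).
N = 60² / ((15400 − 60) × 0.026) = 3600 / 398.8 ≈ 9.03.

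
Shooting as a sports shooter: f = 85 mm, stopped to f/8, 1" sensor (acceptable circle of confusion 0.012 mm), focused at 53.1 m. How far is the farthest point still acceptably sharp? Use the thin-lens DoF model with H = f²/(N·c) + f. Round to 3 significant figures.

Hyperfocal distance H = f²/(N·c) + f = 85²/(8 × 0.012) + 85 = 7225/0.096 + 85 ≈ 75345.4 mm ≈ 75.35 m.
Far limit Df = s·(H − f)/(H − s) = 53100 × (75345.4 − 85) / (75345.4 − 53100) = 53100 × 75260.4 / 22245.4 ≈ 179647 mm ≈ 180 m.

180 m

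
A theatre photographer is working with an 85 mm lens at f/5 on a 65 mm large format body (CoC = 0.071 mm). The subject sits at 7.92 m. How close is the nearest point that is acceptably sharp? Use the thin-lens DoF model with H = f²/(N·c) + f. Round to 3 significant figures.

Hyperfocal distance H = f²/(N·c) + f = 85²/(5 × 0.071) + 85 = 7225/0.355 + 85 ≈ 20437.1 mm ≈ 20.44 m.
Near limit Dn = s·(H − f)/(H + s − 2f) = 7920 × (20437.1 − 85) / (20437.1 + 7920 − 2 × 85) = 7920 × 20352.1 / 28187.1 ≈ 5718.5 mm ≈ 5.72 m.

5.72 m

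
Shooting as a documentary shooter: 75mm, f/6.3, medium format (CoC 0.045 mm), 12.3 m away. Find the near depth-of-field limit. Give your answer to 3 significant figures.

Hyperfocal distance H = f²/(N·c) + f = 75²/(6.3 × 0.045) + 75 = 5625/0.2835 + 75 ≈ 19916.3 mm ≈ 19.92 m.
Near limit Dn = s·(H − f)/(H + s − 2f) = 12300 × (19916.3 − 75) / (19916.3 + 12300 − 2 × 75) = 12300 × 19841.3 / 32066.3 ≈ 7610.7 mm ≈ 7.61 m.

7.61 m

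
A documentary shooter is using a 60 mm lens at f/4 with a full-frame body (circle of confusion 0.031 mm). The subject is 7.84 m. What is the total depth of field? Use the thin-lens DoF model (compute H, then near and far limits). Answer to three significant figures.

Hyperfocal distance H = f²/(N·c) + f = 60²/(4 × 0.031) + 60 = 3600/0.124 + 60 ≈ 29092.3 mm ≈ 29.09 m.
Near limit Dn = s·(H − f)/(H + s − 2f) = 7840 × (29092.3 − 60) / (29092.3 + 7840 − 2 × 60) = 7840 × 29032.3 / 36812.3 ≈ 6183.1 mm.
Far limit Df = s·(H − f)/(H − s) = 7840 × (29092.3 − 60) / (29092.3 − 7840) = 7840 × 29032.3 / 21252.3 ≈ 10710.1 mm.
Depth of field = Df − Dn = 10710.1 − 6183.1 ≈ 4527.0 mm ≈ 4.53 m.

4.53 m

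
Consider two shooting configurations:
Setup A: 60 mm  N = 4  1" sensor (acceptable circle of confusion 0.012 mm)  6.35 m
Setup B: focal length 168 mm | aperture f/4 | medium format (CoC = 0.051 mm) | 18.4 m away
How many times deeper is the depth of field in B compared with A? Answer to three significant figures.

4.60

Setup A: H = 60²/(4×0.012) + 60 ≈ 75060.0 mm; DoF = Df − Dn = 6931.3 − 5858.7 ≈ 1072.6 mm.
Setup B: H = 168²/(4×0.051) + 168 ≈ 138520.9 mm; DoF = Df − Dn = 21192.8 − 16257.6 ≈ 4935.2 mm.
Ratio = 4935.2 / 1072.6 ≈ 4.60.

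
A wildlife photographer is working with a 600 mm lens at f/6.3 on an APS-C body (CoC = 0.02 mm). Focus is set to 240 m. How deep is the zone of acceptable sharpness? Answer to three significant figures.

Hyperfocal distance H = f²/(N·c) + f = 600²/(6.3 × 0.02) + 600 = 360000/0.126 + 600 ≈ 2857742.9 mm ≈ 2858 m.
Near limit Dn = s·(H − f)/(H + s − 2f) = 240000 × (2857742.9 − 600) / (2857742.9 + 240000 − 2 × 600) = 240000 × 2857142.9 / 3096542.9 ≈ 221445 mm.
Far limit Df = s·(H − f)/(H − s) = 240000 × (2857742.9 − 600) / (2857742.9 − 240000) = 240000 × 2857142.9 / 2617742.9 ≈ 261949 mm.
Depth of field = Df − Dn = 261949 − 221445 ≈ 40504 mm ≈ 40.5 m.

40.5 m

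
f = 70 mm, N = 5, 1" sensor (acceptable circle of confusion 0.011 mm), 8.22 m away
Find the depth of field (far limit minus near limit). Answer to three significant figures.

1.52 m

Hyperfocal distance H = f²/(N·c) + f = 70²/(5 × 0.011) + 70 = 4900/0.055 + 70 ≈ 89160.9 mm ≈ 89.16 m.
Near limit Dn = s·(H − f)/(H + s − 2f) = 8220 × (89160.9 − 70) / (89160.9 + 8220 − 2 × 70) = 8220 × 89090.9 / 97240.9 ≈ 7531.1 mm.
Far limit Df = s·(H − f)/(H − s) = 8220 × (89160.9 − 70) / (89160.9 − 8220) = 8220 × 89090.9 / 80940.9 ≈ 9047.7 mm.
Depth of field = Df − Dn = 9047.7 − 7531.1 ≈ 1516.6 mm ≈ 1.52 m.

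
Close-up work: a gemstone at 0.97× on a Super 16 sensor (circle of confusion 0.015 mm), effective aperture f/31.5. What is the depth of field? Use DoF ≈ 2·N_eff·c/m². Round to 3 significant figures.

At magnification m, DoF ≈ 2·N_eff·c/m² = 2 × 31.5 × 0.015 / 0.97² = 0.945 / 0.9409 ≈ 1 mm.

1.00 mm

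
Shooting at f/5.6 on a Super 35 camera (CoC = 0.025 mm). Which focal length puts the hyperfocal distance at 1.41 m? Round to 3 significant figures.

14.0 mm

From H = f²/(N·c) + f, with f ≪ H: f ≈ √(H·N·c) = √(1410 × 5.6 × 0.025) = √197.40 ≈ 14.05 mm.
Exact: f² + N·c·f − N·c·H = 0 ⇒ f = (−N·c + √((N·c)² + 4·N·c·H))/2 = (−0.14 + √789.62)/2 ≈ 13.980 mm ≈ 14.0 mm.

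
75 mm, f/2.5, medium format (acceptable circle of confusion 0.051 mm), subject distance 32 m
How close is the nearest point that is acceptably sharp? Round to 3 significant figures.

18.6 m

Hyperfocal distance H = f²/(N·c) + f = 75²/(2.5 × 0.051) + 75 = 5625/0.1275 + 75 ≈ 44192.6 mm ≈ 44.19 m.
Near limit Dn = s·(H − f)/(H + s − 2f) = 32000 × (44192.6 − 75) / (44192.6 + 32000 − 2 × 75) = 32000 × 44117.6 / 76042.6 ≈ 18565 mm ≈ 18.6 m.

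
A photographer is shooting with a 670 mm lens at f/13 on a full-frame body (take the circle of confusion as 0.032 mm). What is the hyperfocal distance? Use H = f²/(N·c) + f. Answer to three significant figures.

Hyperfocal distance H = f²/(N·c) + f = 670²/(13 × 0.032) + 670 = 448900/0.416 + 670 ≈ 1079756.5 mm ≈ 1080 m.

1080 m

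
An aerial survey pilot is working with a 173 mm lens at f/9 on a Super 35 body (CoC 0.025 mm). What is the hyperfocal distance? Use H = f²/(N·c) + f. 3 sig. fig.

Hyperfocal distance H = f²/(N·c) + f = 173²/(9 × 0.025) + 173 = 29929/0.225 + 173 ≈ 133190.8 mm ≈ 133 m.

133 m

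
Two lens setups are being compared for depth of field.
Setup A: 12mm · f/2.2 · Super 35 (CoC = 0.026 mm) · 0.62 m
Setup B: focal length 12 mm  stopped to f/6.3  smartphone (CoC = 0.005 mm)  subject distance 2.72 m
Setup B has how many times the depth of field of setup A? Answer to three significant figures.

Setup A: H = 12²/(2.2×0.026) + 12 ≈ 2529.5 mm; DoF = Df − Dn = 817.41 − 499.39 ≈ 318.02 mm.
Setup B: H = 12²/(6.3×0.005) + 12 ≈ 4583.4 mm; DoF = Df − Dn = 6672.8 − 1708.1 ≈ 4964.7 mm.
Ratio = 4964.7 / 318.02 ≈ 15.6.

15.6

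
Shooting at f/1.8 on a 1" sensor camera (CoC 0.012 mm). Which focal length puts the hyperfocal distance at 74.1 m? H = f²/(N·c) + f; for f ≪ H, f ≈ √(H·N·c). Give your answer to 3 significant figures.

From H = f²/(N·c) + f, with f ≪ H: f ≈ √(H·N·c) = √(74100 × 1.8 × 0.012) = √1600.6 ≈ 40.01 mm.
The +f correction barely moves this — solving exactly, f² + N·c·f − N·c·H = 0 ⇒ f = (−N·c + √((N·c)² + 4·N·c·H))/2 = (−0.0216 + √6402.2)/2 ≈ 39.996 mm, so f ≈ 40.0 mm.

40.0 mm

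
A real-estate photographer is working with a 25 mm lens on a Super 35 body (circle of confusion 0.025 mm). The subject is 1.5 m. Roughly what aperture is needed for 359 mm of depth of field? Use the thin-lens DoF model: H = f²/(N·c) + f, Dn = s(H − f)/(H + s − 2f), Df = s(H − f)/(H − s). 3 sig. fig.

Write h = H − f = f²/(N·c). The thin-lens limits are Dn = s·h/(h + (s−f)) and Df = s·h/(h − (s−f)), so DoF = Df − Dn = 2·s·(s−f)·h / (h² − (s−f)²).
That is a quadratic in h: DoF·h² − 2·s·(s−f)·h − DoF·(s−f)² = 0 ⇒ h = (s−f)·(s + √(s² + DoF²)) / DoF = 1475 × (1500 + √(1500² + 359²)) / 359 = 1475 × (1500 + 1542.36) / 359 ≈ 12500 mm.
Then N = f²/(c·h) = 25² / (0.025 × 12500) = 625 / 312.50 ≈ 2.00.

f/2.00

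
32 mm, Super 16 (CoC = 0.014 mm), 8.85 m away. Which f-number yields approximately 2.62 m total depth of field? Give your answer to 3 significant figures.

Write h = H − f = f²/(N·c). The thin-lens limits are Dn = s·h/(h + (s−f)) and Df = s·h/(h − (s−f)), so DoF = Df − Dn = 2·s·(s−f)·h / (h² − (s−f)²).
That is a quadratic in h: DoF·h² − 2·s·(s−f)·h − DoF·(s−f)² = 0 ⇒ h = (s−f)·(s + √(s² + DoF²)) / DoF = 8818 × (8850 + √(8850² + 2620²)) / 2620 = 8818 × (8850 + 9229.67) / 2620 ≈ 60850 mm.
Then N = f²/(c·h) = 32² / (0.014 × 60850) = 1024 / 851.90 ≈ 1.20.

f/1.20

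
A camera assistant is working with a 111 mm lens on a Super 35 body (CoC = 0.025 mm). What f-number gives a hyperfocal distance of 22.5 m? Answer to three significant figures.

Rearrange H = f²/(N·c) + f for N: N = f² / ((H − f)·c).
N = 111² / ((22500 − 111) × 0.025) = 12321 / 559.7 ≈ 22.

f/22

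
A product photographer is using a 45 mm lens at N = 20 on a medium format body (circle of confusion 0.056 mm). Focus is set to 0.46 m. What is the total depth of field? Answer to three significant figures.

Hyperfocal distance H = f²/(N·c) + f = 45²/(20 × 0.056) + 45 = 2025/1.12 + 45 ≈ 1853.0 mm ≈ 1.853 m.
Near limit Dn = s·(H − f)/(H + s − 2f) = 460 × (1853.0 − 45) / (1853.0 + 460 − 2 × 45) = 460 × 1808.0 / 2223.0 ≈ 374.13 mm.
Far limit Df = s·(H − f)/(H − s) = 460 × (1853.0 − 45) / (1853.0 − 460) = 460 × 1808.0 / 1393.0 ≈ 597.04 mm.
Depth of field = Df − Dn = 597.04 − 374.13 ≈ 222.91 mm.

223 mm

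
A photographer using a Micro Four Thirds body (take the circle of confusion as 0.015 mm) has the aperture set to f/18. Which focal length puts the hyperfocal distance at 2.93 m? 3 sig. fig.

28.0 mm

From H = f²/(N·c) + f, with f ≪ H: f ≈ √(H·N·c) = √(2930 × 18 × 0.015) = √791.10 ≈ 28.13 mm.
Exact: f² + N·c·f − N·c·H = 0 ⇒ f = (−N·c + √((N·c)² + 4·N·c·H))/2 = (−0.27 + √3164.5)/2 ≈ 27.992 mm ≈ 28.0 mm.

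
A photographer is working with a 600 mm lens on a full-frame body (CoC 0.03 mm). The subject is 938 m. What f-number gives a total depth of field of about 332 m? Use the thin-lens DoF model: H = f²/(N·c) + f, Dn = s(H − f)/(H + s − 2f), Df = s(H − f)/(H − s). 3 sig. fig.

f/2.20

Write h = H − f = f²/(N·c). The thin-lens limits are Dn = s·h/(h + (s−f)) and Df = s·h/(h − (s−f)), so DoF = Df − Dn = 2·s·(s−f)·h / (h² − (s−f)²).
That is a quadratic in h: DoF·h² − 2·s·(s−f)·h − DoF·(s−f)² = 0 ⇒ h = (s−f)·(s + √(s² + DoF²)) / DoF = 937400 × (938000 + √(938000² + 332000²)) / 332000 = 937400 × (938000 + 995022) / 332000 ≈ 5457875 mm.
Then N = f²/(c·h) = 600² / (0.03 × 5457875) = 360000 / 163736 ≈ 2.20.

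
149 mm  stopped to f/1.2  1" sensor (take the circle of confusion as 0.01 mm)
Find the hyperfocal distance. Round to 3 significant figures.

Hyperfocal distance H = f²/(N·c) + f = 149²/(1.2 × 0.01) + 149 = 22201/0.012 + 149 ≈ 1850232.3 mm ≈ 1850 m.

1850 m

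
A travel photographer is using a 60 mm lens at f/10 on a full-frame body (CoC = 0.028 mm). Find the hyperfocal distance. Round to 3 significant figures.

Hyperfocal distance H = f²/(N·c) + f = 60²/(10 × 0.028) + 60 = 3600/0.28 + 60 ≈ 12917.1 mm ≈ 12.9 m.

12.9 m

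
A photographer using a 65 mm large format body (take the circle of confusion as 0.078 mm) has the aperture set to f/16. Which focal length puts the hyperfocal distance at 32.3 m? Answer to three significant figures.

200 mm

From H = f²/(N·c) + f, with f ≪ H: f ≈ √(H·N·c) = √(32300 × 16 × 0.078) = √40310 ≈ 200.8 mm.
Exact: f² + N·c·f − N·c·H = 0 ⇒ f = (−N·c + √((N·c)² + 4·N·c·H))/2 = (−1.248 + √161243)/2 ≈ 200.15 mm ≈ 200 mm.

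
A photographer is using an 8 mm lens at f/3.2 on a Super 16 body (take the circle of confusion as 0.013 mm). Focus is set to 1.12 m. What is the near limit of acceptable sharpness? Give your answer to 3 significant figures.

0.650 m

Hyperfocal distance H = f²/(N·c) + f = 8²/(3.2 × 0.013) + 8 = 64/0.0416 + 8 ≈ 1546.5 mm ≈ 1.546 m.
Near limit Dn = s·(H − f)/(H + s − 2f) = 1120 × (1546.5 − 8) / (1546.5 + 1120 − 2 × 8) = 1120 × 1538.5 / 2650.5 ≈ 650.10 mm ≈ 0.650 m.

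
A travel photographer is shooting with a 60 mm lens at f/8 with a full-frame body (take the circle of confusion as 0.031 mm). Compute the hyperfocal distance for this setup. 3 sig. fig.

14.6 m

Hyperfocal distance H = f²/(N·c) + f = 60²/(8 × 0.031) + 60 = 3600/0.248 + 60 ≈ 14576.1 mm ≈ 14.6 m.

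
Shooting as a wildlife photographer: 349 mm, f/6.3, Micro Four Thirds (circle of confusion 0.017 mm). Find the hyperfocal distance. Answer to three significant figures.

1140 m

Hyperfocal distance H = f²/(N·c) + f = 349²/(6.3 × 0.017) + 349 = 121801/0.1071 + 349 ≈ 1137613.2 mm ≈ 1140 m.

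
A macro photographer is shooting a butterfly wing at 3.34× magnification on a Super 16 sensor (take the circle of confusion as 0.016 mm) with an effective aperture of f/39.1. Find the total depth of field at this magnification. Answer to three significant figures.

0.112 mm

At magnification m, DoF ≈ 2·N_eff·c/m² = 2 × 39.1 × 0.016 / 3.34² = 1.251 / 11.16 ≈ 0.112 mm.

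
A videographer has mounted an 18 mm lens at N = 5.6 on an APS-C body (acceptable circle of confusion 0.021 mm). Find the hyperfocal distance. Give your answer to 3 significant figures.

2.77 m

Hyperfocal distance H = f²/(N·c) + f = 18²/(5.6 × 0.021) + 18 = 324/0.1176 + 18 ≈ 2773.1 mm ≈ 2.77 m.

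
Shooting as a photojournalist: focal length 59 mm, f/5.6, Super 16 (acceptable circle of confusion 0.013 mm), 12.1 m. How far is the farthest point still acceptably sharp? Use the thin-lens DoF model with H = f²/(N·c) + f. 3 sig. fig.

16.2 m

Hyperfocal distance H = f²/(N·c) + f = 59²/(5.6 × 0.013) + 59 = 3481/0.0728 + 59 ≈ 47874.9 mm ≈ 47.87 m.
Far limit Df = s·(H − f)/(H − s) = 12100 × (47874.9 − 59) / (47874.9 − 12100) = 12100 × 47815.9 / 35774.9 ≈ 16173 mm ≈ 16.2 m.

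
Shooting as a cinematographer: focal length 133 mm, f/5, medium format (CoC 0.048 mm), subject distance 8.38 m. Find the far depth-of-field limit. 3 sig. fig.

Hyperfocal distance H = f²/(N·c) + f = 133²/(5 × 0.048) + 133 = 17689/0.24 + 133 ≈ 73837.2 mm ≈ 73.84 m.
Far limit Df = s·(H − f)/(H − s) = 8380 × (73837.2 − 133) / (73837.2 − 8380) = 8380 × 73704.2 / 65457.2 ≈ 9435.8 mm ≈ 9.44 m.

9.44 m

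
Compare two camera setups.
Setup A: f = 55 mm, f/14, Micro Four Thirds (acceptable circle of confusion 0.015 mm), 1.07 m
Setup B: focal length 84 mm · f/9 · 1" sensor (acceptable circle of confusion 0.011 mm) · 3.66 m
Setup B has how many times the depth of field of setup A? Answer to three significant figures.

Setup A: H = 55²/(14×0.015) + 55 ≈ 14459.8 mm; DoF = Df − Dn = 1151.11 − 999.57 ≈ 151.54 mm.
Setup B: H = 84²/(9×0.011) + 84 ≈ 71356.7 mm; DoF = Df − Dn = 3853.34 − 3485.14 ≈ 368.20 mm.
Ratio = 368.20 / 151.54 ≈ 2.43.

2.43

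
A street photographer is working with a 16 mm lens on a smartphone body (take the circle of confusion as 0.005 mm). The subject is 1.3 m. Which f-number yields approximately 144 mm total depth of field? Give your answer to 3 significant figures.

f/2.20

Write h = H − f = f²/(N·c). The thin-lens limits are Dn = s·h/(h + (s−f)) and Df = s·h/(h − (s−f)), so DoF = Df − Dn = 2·s·(s−f)·h / (h² − (s−f)²).
That is a quadratic in h: DoF·h² − 2·s·(s−f)·h − DoF·(s−f)² = 0 ⇒ h = (s−f)·(s + √(s² + DoF²)) / DoF = 1284 × (1300 + √(1300² + 144²)) / 144 = 1284 × (1300 + 1307.95) / 144 ≈ 23254 mm.
Then N = f²/(c·h) = 16² / (0.005 × 23254) = 256 / 116.27 ≈ 2.20.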